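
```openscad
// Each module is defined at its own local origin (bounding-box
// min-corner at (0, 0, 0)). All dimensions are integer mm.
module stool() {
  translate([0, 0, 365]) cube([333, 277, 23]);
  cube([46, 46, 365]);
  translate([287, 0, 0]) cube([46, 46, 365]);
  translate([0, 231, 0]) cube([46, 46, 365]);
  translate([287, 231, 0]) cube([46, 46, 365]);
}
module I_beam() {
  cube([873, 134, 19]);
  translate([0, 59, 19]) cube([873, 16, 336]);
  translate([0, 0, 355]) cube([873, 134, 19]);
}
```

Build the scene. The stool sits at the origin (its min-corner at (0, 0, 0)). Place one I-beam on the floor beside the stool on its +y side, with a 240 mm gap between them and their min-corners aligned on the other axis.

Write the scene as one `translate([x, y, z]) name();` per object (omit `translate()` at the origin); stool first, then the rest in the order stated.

stool();
translate([0, 517, 0]) I_beam();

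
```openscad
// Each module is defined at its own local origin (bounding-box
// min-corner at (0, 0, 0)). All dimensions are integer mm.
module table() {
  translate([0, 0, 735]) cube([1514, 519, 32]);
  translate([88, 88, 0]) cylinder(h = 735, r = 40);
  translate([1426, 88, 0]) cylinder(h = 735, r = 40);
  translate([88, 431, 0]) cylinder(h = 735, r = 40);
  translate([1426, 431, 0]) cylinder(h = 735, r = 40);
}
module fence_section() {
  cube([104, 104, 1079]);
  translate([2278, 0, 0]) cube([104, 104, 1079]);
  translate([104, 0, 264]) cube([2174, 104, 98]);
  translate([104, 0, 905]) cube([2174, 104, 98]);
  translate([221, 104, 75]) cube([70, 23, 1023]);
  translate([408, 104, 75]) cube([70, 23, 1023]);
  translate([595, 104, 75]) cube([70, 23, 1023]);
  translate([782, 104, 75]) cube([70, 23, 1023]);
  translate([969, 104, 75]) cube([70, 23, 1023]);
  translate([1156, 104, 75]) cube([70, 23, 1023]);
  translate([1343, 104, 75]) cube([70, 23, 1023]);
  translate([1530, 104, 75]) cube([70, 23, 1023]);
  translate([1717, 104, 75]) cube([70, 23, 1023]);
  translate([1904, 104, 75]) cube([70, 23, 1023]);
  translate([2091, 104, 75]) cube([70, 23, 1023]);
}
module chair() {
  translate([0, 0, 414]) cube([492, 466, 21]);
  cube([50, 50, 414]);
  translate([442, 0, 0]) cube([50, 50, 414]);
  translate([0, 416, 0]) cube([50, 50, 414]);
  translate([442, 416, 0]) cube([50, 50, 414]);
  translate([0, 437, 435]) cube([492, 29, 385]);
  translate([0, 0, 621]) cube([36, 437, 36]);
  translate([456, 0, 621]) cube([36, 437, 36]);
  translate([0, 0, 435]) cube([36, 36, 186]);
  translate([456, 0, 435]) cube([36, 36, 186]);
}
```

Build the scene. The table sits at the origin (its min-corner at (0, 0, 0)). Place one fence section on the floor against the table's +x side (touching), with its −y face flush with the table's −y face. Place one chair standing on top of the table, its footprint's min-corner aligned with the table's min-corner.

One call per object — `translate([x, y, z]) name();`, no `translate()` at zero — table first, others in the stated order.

table();
translate([1514, 0, 0]) fence_section();
translate([0, 0, 767]) chair();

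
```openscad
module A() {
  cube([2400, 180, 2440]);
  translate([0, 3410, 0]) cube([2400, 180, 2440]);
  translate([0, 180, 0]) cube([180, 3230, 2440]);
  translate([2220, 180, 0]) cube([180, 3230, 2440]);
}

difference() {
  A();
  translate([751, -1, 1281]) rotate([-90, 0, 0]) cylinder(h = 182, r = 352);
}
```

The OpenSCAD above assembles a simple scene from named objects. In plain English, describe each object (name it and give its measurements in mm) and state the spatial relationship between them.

A is the wall frame of a small rectangular building: four walls, each 2440 mm tall and 180 mm thick, enclosing a footprint 2400 mm (x) by 3590 mm (y) outside-to-outside, with no floor or roof. The front and back walls (the −y and +y sides) span the full width; the two side walls fit between them.

The house frame has a circular hole of radius 352 mm through its front wall, centred at (x = 751, z = 1281).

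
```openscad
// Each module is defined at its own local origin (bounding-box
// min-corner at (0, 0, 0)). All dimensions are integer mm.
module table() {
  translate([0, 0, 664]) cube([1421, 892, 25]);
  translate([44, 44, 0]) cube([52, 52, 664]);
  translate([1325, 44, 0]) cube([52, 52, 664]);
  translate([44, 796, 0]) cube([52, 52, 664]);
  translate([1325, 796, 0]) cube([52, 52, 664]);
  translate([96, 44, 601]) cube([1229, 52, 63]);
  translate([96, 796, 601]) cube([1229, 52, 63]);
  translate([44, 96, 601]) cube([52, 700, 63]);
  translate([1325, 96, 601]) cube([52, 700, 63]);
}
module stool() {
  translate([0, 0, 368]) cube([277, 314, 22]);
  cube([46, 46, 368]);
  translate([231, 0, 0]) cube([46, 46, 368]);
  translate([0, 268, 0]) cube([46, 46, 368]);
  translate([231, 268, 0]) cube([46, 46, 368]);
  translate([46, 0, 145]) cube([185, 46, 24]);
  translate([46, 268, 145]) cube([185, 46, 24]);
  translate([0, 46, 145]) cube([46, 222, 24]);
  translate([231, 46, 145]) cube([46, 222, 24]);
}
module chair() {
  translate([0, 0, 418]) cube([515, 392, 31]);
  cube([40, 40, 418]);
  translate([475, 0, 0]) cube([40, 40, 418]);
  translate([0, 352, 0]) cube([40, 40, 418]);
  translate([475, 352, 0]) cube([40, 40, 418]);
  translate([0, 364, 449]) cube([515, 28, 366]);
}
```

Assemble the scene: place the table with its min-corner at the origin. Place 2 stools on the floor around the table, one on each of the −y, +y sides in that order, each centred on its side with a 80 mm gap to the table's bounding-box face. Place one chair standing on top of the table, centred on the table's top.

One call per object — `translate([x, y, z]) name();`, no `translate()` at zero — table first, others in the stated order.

table();
translate([572, -394, 0]) stool();
translate([572, 972, 0]) stool();
translate([453, 250, 689]) chair();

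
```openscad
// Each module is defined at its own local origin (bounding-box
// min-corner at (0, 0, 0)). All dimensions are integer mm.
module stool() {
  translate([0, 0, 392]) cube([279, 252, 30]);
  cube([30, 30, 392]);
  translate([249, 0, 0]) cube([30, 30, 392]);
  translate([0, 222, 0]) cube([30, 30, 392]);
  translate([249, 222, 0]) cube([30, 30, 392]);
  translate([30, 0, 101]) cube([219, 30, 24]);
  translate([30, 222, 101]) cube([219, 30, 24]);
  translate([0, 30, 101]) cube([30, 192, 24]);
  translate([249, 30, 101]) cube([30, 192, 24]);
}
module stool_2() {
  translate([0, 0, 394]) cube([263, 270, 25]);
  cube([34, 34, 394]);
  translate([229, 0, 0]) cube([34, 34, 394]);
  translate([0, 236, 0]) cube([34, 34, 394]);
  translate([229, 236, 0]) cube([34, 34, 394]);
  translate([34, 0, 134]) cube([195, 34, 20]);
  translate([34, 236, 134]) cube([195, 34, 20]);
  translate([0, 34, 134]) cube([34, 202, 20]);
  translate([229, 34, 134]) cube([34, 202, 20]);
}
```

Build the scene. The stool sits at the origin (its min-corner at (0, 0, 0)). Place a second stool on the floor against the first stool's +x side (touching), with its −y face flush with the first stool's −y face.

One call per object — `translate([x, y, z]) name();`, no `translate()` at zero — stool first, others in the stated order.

stool();
translate([279, 0, 0]) stool_2();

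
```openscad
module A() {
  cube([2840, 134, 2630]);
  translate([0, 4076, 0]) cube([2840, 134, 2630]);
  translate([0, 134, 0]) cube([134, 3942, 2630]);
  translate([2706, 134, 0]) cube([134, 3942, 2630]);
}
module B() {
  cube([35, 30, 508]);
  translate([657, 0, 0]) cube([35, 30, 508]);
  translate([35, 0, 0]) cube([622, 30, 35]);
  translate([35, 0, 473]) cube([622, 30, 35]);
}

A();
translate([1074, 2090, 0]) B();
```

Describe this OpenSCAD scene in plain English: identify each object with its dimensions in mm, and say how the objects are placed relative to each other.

A is the wall frame of a small rectangular building: four walls, each 2630 mm tall and 134 mm thick, enclosing a footprint 2840 mm (x) by 4210 mm (y) outside-to-outside, with no floor or roof. The front and back walls (the −y and +y sides) span the full width; the two side walls fit between them.

B is a rectangular picture frame lying in the x–z plane (depth along y). The opening is 622 mm wide (x) by 438 mm tall (z), surrounded by a border 35 mm wide on all four sides. The frame is 30 mm deep and is made of two full-height vertical stiles with two horizontal rails fitted between them.

The picture frame sits inside the house frame, centred.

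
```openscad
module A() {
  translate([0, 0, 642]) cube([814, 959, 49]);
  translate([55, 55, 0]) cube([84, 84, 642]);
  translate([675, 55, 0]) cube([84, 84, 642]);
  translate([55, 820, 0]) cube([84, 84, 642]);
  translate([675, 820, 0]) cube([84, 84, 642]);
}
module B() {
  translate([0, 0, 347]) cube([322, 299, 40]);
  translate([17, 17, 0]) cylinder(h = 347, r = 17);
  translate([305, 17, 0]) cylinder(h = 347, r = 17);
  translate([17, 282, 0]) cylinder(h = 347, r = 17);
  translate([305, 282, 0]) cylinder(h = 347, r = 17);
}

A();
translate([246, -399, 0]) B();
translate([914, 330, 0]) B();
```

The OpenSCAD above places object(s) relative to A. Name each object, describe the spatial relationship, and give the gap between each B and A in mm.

Each stool's nearest face is 100 mm from the table's bounding box.

A is a table. B is a stool. Two stools sit around the table at the −y, +x sides. The gap between each stool and the table is 100 mm.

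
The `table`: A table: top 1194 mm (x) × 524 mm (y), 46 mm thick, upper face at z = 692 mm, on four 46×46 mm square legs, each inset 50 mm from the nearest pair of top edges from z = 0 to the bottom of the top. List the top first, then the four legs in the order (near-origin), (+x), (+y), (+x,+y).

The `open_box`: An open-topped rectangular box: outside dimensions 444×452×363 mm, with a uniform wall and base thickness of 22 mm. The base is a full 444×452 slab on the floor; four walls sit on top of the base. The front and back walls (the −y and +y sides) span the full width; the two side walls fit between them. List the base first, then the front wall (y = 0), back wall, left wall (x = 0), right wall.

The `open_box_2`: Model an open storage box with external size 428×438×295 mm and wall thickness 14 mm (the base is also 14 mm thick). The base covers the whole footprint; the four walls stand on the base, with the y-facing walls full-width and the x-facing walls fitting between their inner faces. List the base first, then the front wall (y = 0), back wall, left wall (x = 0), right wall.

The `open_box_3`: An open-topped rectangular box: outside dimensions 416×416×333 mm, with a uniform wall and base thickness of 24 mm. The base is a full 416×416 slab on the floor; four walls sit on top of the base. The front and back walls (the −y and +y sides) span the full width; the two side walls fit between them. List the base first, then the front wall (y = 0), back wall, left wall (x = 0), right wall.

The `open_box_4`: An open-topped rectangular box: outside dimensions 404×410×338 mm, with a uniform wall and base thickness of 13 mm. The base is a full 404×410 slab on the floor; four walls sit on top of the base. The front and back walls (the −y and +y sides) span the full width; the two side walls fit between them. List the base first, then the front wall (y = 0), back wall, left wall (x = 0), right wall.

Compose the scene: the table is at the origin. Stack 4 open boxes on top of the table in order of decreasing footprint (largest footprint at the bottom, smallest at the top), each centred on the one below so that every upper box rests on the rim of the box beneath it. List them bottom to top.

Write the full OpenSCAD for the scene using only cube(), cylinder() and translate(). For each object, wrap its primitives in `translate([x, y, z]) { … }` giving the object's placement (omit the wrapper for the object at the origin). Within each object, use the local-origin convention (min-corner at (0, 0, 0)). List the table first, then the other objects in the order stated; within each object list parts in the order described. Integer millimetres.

translate([0, 0, 646]) cube([1194, 524, 46]);
translate([50, 50, 0]) cube([46, 46, 646]);
translate([1098, 50, 0]) cube([46, 46, 646]);
translate([50, 428, 0]) cube([46, 46, 646]);
translate([1098, 428, 0]) cube([46, 46, 646]);
translate([375, 36, 692]) {
  cube([444, 452, 22]);
  translate([0, 0, 22]) cube([444, 22, 341]);
  translate([0, 430, 22]) cube([444, 22, 341]);
  translate([0, 22, 22]) cube([22, 408, 341]);
  translate([422, 22, 22]) cube([22, 408, 341]);
}
translate([383, 43, 1055]) {
  cube([428, 438, 14]);
  translate([0, 0, 14]) cube([428, 14, 281]);
  translate([0, 424, 14]) cube([428, 14, 281]);
  translate([0, 14, 14]) cube([14, 410, 281]);
  translate([414, 14, 14]) cube([14, 410, 281]);
}
translate([389, 54, 1350]) {
  cube([416, 416, 24]);
  translate([0, 0, 24]) cube([416, 24, 309]);
  translate([0, 392, 24]) cube([416, 24, 309]);
  translate([0, 24, 24]) cube([24, 368, 309]);
  translate([392, 24, 24]) cube([24, 368, 309]);
}
translate([395, 57, 1683]) {
  cube([404, 410, 13]);
  translate([0, 0, 13]) cube([404, 13, 325]);
  translate([0, 397, 13]) cube([404, 13, 325]);
  translate([0, 13, 13]) cube([13, 384, 325]);
  translate([391, 13, 13]) cube([13, 384, 325]);
}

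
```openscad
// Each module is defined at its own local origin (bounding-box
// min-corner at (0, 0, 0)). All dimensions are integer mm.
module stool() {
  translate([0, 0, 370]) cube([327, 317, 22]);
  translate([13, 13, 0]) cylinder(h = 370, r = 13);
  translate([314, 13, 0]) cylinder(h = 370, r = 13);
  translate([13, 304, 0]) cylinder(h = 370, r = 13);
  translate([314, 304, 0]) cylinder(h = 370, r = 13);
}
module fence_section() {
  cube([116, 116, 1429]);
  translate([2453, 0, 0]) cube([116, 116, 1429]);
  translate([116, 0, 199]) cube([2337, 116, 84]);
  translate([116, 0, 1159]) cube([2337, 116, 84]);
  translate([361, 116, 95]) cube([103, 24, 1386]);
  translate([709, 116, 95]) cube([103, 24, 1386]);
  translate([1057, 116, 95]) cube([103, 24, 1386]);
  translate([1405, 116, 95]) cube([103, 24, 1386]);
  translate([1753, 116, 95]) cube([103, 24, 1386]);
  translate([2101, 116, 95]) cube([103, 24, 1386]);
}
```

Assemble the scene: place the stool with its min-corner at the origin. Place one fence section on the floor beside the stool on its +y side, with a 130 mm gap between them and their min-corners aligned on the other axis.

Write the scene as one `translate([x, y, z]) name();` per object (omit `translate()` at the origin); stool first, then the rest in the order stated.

stool();
translate([0, 447, 0]) fence_section();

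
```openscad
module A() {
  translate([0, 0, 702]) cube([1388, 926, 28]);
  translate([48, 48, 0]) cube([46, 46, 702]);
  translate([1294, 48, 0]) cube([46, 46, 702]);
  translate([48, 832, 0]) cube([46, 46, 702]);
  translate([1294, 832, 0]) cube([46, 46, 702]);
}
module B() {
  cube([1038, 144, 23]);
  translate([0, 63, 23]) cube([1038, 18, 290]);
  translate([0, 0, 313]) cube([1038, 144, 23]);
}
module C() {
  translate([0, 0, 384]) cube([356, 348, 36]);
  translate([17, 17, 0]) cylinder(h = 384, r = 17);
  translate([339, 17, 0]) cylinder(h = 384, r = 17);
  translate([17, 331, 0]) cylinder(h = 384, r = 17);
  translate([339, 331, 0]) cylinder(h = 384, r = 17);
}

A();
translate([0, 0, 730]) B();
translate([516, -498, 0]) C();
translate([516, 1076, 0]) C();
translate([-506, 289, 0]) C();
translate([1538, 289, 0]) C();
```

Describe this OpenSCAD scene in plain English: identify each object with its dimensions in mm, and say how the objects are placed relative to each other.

A is a rectangular dining table. The top is 1388×926×28 mm with its upper surface at z = 730 mm. It stands on four 46×46 mm square legs, each inset 48 mm from the nearest pair of top edges, running from the floor to the underside of the top.

B is an I-beam lying along x, 1038 mm long. Overall section height 336 mm. Two flanges 144 mm wide (y) and 23 mm thick, one on the floor and one at the top; a web 18 mm thick runs between them, centred on the flange width.

C is a four-legged stool. The seat is a 356×348×36 mm slab whose top surface is at z = 420 mm; four round legs, each 34 mm in diameter, run from the floor (z = 0) to the underside of the seat, each leg's axis is inset half a diameter from the nearest pair of seat edges (so the leg's bounding box is flush with the corner).

The I-beam is on top of the table. Four stools sit around the table at the −y, +y, −x, +x sides.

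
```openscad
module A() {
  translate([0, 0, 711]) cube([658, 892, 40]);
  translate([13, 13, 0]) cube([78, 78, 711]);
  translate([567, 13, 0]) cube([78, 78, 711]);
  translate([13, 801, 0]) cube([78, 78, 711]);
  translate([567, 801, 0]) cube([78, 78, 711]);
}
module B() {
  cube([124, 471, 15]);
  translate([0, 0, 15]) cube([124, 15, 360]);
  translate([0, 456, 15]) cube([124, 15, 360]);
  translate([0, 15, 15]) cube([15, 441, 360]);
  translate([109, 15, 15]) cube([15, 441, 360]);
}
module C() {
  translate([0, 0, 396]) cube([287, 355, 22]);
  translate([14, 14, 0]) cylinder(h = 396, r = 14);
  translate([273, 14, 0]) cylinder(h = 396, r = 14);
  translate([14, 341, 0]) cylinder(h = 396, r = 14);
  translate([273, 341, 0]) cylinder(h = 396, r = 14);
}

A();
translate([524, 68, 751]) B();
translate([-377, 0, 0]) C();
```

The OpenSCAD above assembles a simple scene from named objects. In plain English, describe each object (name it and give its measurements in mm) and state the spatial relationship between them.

A is a table with a 658×892 mm rectangular top, 40 mm thick, top surface at z = 751 mm, supported by four 78×78 mm square legs, each inset 13 mm from the nearest pair of top edges, running from the floor.

B is an open storage box with external size 124×471×375 mm and wall thickness 15 mm (the base is also 15 mm thick). The base covers the whole footprint; the four walls stand on the base, with the y-facing walls full-width and the x-facing walls fitting between their inner faces.

C is a four-legged stool. The seat is 287×355 mm, 22 mm thick, top at z = 418 mm. It stands on four round legs, each 28 mm in diameter, from z = 0 to the seat underside, each leg's axis is inset half a diameter from the nearest pair of seat edges (so the leg's bounding box is flush with the corner).

The open box is on top of the table. The stool is on the floor beside the table on its −x side.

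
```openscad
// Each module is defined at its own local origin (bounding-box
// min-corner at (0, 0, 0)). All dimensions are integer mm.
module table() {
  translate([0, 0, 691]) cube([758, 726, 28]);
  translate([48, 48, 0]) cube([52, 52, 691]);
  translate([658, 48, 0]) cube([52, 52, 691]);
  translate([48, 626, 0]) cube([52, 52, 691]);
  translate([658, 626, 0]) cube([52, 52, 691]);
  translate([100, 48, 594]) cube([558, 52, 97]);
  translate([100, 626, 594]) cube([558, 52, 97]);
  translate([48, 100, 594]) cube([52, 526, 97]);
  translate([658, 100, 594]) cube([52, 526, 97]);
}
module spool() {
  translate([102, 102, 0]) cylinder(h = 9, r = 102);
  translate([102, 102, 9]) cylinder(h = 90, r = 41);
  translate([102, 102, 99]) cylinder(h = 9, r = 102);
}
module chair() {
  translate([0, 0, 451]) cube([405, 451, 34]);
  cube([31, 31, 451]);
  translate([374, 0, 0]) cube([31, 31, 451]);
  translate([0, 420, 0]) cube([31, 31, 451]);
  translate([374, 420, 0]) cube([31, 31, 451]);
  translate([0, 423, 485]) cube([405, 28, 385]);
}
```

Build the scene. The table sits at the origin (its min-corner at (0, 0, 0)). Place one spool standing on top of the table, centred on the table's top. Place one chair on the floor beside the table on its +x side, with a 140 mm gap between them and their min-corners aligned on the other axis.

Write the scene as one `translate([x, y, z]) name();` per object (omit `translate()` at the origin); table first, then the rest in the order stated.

table();
translate([277, 261, 719]) spool();
translate([898, 0, 0]) chair();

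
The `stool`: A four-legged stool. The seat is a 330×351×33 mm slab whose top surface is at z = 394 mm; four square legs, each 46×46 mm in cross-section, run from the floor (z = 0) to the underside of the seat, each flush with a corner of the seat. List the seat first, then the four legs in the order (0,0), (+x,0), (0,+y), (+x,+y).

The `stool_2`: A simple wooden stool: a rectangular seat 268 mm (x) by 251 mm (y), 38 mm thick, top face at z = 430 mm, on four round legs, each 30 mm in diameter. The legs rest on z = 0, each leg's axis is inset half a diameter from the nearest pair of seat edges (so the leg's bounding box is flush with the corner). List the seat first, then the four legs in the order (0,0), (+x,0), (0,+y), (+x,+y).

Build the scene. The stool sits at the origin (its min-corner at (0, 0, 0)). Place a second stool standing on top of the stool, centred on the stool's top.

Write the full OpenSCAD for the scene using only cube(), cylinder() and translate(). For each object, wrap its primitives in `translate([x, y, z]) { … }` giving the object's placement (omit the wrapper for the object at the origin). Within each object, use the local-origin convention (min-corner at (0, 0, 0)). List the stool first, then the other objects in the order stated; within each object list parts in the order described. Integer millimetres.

translate([0, 0, 361]) cube([330, 351, 33]);
cube([46, 46, 361]);
translate([284, 0, 0]) cube([46, 46, 361]);
translate([0, 305, 0]) cube([46, 46, 361]);
translate([284, 305, 0]) cube([46, 46, 361]);
translate([31, 50, 394]) {
  translate([0, 0, 392]) cube([268, 251, 38]);
  translate([15, 15, 0]) cylinder(h = 392, r = 15);
  translate([253, 15, 0]) cylinder(h = 392, r = 15);
  translate([15, 236, 0]) cylinder(h = 392, r = 15);
  translate([253, 236, 0]) cylinder(h = 392, r = 15);
}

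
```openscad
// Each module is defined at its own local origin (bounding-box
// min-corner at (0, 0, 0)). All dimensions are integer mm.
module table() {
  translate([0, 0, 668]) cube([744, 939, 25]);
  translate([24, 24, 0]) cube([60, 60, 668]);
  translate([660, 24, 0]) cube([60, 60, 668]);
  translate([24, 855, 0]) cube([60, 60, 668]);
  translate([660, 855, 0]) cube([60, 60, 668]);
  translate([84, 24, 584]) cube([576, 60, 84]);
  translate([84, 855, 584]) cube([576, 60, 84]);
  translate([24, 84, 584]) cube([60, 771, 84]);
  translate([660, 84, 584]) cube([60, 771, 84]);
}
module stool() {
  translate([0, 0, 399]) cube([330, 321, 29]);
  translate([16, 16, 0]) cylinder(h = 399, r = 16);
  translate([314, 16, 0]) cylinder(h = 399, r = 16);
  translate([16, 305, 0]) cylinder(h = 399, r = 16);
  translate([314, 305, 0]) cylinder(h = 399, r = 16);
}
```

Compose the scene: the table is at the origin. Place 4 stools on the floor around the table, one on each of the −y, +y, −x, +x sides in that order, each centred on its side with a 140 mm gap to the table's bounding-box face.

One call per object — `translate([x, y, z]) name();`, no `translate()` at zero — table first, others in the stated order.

table();
translate([207, -461, 0]) stool();
translate([207, 1079, 0]) stool();
translate([-470, 309, 0]) stool();
translate([884, 309, 0]) stool();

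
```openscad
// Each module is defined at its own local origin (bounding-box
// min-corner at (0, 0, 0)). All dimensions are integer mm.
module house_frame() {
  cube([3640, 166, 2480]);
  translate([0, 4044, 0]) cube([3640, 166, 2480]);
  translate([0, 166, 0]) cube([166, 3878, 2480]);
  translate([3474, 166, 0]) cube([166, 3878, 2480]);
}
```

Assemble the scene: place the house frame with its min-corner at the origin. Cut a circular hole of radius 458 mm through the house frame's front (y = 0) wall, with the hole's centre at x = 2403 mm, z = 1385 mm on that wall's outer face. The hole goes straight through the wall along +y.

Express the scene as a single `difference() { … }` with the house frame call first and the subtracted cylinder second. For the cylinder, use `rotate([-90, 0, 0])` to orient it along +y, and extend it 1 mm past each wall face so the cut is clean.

difference() {
  house_frame();
  translate([2403, -1, 1385]) rotate([-90, 0, 0]) cylinder(h = 168, r = 458);
}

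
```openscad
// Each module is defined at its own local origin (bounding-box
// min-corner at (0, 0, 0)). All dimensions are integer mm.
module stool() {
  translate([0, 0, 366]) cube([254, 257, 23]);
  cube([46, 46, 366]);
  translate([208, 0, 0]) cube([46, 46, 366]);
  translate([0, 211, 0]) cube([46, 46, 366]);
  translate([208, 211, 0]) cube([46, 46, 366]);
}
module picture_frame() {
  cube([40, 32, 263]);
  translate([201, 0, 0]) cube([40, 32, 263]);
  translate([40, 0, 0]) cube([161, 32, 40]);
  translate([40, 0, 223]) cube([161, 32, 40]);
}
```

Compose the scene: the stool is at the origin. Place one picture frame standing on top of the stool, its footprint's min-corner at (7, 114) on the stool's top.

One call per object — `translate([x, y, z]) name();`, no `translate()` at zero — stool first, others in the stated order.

stool();
translate([7, 114, 389]) picture_frame();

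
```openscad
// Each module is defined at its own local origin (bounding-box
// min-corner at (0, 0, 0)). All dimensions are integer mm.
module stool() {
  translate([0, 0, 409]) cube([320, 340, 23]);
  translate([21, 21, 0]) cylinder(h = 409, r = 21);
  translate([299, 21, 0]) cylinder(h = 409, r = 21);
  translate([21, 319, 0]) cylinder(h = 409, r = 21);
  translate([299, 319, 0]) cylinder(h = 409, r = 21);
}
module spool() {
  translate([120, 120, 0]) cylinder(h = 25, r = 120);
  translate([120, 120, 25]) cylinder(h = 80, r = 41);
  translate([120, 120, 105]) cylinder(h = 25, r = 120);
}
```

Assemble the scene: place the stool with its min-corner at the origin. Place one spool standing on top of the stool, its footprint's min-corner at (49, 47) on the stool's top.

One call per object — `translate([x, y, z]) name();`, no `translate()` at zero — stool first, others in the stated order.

stool();
translate([49, 47, 432]) spool();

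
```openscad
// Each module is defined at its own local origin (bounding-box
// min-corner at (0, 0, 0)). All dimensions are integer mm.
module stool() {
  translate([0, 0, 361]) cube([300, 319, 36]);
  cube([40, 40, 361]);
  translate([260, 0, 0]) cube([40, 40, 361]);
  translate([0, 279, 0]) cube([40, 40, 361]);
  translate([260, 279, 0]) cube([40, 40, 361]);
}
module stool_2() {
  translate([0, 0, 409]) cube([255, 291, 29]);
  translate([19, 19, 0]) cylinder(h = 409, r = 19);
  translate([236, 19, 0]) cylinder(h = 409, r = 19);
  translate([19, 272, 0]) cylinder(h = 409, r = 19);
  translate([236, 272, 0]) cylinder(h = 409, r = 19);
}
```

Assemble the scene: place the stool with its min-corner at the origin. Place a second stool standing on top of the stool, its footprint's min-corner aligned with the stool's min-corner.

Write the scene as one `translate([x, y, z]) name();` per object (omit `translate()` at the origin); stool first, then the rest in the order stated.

stool();
translate([0, 0, 397]) stool_2();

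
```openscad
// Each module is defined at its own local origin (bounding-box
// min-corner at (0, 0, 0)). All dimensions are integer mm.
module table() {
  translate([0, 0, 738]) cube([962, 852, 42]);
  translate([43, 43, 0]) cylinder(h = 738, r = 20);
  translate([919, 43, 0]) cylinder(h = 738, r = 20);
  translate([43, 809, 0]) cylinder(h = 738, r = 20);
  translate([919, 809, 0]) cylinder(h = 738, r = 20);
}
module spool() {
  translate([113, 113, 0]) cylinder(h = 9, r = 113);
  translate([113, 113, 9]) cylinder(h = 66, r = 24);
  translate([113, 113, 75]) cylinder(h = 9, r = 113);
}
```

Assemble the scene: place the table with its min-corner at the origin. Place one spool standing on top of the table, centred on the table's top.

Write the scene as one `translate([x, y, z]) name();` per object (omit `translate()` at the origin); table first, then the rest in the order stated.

table();
translate([368, 313, 780]) spool();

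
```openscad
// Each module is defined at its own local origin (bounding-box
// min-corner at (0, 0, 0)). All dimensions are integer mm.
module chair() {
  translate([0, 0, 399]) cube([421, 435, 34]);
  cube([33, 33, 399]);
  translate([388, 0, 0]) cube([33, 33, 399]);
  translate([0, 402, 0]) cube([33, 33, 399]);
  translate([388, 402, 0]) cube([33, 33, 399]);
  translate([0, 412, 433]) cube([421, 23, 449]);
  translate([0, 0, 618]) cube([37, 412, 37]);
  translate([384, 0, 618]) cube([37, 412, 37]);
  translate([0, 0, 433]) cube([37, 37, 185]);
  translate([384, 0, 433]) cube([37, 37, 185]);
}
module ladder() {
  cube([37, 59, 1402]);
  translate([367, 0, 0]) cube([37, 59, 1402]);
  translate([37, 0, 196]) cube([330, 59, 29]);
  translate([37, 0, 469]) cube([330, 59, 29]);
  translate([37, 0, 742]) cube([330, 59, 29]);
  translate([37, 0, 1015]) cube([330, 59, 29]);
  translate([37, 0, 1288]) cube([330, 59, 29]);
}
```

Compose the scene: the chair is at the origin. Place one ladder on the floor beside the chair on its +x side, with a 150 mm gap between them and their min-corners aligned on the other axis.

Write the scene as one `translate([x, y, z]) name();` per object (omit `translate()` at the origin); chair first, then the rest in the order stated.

chair();
translate([571, 0, 0]) ladder();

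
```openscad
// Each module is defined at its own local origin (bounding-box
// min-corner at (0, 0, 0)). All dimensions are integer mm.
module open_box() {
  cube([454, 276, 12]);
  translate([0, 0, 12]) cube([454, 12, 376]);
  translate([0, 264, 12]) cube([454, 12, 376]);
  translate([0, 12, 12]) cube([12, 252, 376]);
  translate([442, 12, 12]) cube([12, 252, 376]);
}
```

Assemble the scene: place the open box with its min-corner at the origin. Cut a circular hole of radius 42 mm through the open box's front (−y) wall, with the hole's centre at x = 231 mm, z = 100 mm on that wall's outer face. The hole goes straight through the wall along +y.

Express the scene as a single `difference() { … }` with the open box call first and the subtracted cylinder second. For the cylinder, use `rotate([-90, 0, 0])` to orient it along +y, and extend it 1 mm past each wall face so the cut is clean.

difference() {
  open_box();
  translate([231, -1, 100]) rotate([-90, 0, 0]) cylinder(h = 14, r = 42);
}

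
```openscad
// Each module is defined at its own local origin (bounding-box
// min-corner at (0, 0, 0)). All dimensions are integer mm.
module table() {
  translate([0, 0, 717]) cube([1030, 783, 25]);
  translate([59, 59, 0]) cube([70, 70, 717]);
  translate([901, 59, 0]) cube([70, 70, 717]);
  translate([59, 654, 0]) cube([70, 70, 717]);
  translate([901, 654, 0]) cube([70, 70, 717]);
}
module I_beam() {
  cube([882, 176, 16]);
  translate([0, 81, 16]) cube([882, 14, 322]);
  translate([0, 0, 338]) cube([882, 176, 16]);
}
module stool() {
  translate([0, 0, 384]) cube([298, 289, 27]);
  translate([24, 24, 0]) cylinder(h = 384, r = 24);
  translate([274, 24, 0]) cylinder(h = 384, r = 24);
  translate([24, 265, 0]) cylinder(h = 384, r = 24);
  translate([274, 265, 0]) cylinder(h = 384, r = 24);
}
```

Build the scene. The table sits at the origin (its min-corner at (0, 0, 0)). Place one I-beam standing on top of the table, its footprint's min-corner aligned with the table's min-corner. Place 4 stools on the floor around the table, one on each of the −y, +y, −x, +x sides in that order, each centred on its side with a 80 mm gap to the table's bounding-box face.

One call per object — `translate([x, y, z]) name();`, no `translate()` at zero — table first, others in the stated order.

table();
translate([0, 0, 742]) I_beam();
translate([366, -369, 0]) stool();
translate([366, 863, 0]) stool();
translate([-378, 247, 0]) stool();
translate([1110, 247, 0]) stool();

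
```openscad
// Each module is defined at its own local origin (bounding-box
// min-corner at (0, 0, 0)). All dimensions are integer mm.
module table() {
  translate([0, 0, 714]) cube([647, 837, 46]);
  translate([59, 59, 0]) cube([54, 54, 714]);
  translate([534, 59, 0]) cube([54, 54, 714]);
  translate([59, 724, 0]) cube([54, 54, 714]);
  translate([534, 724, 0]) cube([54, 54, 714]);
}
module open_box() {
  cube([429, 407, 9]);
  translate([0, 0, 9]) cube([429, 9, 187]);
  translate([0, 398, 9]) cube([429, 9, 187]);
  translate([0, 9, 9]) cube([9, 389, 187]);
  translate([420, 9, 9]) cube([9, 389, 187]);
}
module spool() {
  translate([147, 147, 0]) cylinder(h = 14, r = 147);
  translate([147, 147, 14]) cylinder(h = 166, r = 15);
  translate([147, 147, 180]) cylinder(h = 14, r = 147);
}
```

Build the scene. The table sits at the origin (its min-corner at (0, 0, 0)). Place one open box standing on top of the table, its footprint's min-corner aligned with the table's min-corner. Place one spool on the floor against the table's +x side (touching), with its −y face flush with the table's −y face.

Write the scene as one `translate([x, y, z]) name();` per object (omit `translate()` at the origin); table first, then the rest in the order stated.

table();
translate([0, 0, 760]) open_box();
translate([647, 0, 0]) spool();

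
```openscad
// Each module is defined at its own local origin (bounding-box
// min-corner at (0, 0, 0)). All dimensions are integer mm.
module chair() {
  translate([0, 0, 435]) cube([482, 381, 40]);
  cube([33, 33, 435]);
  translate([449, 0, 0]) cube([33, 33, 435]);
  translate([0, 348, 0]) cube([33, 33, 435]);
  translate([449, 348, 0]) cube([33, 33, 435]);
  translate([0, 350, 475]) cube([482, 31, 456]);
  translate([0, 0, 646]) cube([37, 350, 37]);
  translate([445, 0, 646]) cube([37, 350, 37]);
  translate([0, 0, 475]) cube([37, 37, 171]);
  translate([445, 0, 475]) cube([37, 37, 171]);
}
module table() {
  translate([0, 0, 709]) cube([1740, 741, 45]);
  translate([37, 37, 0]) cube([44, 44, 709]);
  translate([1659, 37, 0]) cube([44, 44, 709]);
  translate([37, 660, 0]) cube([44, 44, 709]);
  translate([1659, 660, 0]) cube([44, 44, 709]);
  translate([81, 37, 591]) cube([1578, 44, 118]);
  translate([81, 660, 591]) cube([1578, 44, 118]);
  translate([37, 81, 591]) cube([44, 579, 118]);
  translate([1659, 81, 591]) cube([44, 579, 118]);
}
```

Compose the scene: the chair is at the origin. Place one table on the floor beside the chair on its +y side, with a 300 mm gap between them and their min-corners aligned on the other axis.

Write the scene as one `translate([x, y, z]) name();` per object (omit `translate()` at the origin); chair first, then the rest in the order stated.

chair();
translate([0, 681, 0]) table();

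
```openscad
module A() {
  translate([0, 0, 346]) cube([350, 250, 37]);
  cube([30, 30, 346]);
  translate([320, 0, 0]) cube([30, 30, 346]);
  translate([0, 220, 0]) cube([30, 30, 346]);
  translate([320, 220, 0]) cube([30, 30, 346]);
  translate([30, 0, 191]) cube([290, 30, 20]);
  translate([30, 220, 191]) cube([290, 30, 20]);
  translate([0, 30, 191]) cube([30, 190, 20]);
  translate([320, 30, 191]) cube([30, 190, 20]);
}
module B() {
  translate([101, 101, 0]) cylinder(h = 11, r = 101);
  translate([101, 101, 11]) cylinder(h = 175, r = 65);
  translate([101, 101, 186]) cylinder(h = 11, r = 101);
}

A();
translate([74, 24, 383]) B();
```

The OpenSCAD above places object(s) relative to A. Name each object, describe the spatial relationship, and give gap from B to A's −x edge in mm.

A is a stool. B is a spool. The spool is on top of the stool, centred. The gap from the spool to the stool's −x edge is 74 mm.

The spool's min-x is at 74; the stool's min-x is 0; gap = 74 mm.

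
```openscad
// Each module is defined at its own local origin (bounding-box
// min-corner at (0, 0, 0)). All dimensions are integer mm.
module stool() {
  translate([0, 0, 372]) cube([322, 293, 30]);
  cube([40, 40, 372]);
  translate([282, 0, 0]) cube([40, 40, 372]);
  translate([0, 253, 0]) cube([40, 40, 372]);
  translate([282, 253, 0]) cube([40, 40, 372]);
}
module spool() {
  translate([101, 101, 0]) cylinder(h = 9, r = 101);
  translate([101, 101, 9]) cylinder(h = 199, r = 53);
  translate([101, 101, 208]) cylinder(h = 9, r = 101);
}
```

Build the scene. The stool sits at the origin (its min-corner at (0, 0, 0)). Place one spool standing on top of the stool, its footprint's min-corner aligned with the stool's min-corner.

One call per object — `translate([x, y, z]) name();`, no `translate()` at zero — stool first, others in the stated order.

stool();
translate([0, 0, 402]) spool();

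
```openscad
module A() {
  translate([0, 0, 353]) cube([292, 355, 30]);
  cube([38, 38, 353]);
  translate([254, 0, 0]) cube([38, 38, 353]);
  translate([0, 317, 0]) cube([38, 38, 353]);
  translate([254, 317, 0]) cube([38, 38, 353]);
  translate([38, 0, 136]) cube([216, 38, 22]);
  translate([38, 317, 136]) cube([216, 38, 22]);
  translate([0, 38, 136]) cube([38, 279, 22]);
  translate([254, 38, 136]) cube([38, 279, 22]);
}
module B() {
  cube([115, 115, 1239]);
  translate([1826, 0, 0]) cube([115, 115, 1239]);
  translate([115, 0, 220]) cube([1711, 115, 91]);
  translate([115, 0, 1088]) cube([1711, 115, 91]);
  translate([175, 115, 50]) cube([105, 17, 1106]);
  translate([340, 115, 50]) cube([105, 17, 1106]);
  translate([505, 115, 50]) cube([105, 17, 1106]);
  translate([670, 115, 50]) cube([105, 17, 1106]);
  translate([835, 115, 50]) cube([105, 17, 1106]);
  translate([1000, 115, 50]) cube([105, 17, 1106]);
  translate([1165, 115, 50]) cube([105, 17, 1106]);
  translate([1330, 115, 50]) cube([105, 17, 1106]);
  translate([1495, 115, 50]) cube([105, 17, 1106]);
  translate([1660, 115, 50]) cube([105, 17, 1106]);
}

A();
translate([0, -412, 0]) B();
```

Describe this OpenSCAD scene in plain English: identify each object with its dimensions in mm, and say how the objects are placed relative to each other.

A is a simple wooden stool: a rectangular seat 292 mm (x) by 355 mm (y), 30 mm thick, top face at z = 383 mm, on four square legs, each 38×38 mm in cross-section. The legs rest on z = 0, each flush with a corner of the seat. Four stretchers, 38 mm wide and 22 mm tall, connect adjacent legs with their undersides at z = 136 mm, each running between the inner faces of the legs it joins and aligned with the legs' outer faces on the other axis.

B is a fence section. Two 115×115 mm posts, 1239 mm tall, stand on the floor with a clear span of 1711 mm between their inner faces. Two horizontal rails of 115×91 mm section span the gap between the posts with their undersides at z = 220 mm and z = 1088 mm, flush with the posts' −y face. 10 pickets, each 105 mm wide, 17 mm thick and 1106 mm tall, are fixed to the +y face of the rails with their bottoms at z = 50 mm, evenly spaced across the span with equal gaps (rounded down to the nearest mm) at the −x end and between each pair — any rounding remainder accumulates at the +x end.

The fence section is on the floor beside the stool on its −y side.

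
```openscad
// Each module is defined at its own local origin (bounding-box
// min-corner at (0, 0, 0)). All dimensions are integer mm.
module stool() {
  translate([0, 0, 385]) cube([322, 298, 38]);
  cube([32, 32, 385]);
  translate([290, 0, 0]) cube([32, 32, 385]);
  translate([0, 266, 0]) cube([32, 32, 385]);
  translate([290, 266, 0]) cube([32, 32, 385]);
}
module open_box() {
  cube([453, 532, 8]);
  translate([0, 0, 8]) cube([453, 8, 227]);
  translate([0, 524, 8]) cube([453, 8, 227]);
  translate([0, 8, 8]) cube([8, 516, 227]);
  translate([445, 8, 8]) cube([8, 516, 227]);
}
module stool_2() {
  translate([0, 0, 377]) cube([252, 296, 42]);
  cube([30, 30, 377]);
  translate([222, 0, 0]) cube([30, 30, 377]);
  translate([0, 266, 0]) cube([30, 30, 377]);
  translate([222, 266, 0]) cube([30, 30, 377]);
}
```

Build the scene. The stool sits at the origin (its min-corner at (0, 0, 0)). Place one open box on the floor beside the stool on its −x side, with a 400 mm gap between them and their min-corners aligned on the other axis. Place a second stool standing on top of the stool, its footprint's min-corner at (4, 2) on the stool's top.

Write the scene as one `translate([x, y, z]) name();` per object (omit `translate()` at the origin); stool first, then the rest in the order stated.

stool();
translate([-853, 0, 0]) open_box();
translate([4, 2, 423]) stool_2();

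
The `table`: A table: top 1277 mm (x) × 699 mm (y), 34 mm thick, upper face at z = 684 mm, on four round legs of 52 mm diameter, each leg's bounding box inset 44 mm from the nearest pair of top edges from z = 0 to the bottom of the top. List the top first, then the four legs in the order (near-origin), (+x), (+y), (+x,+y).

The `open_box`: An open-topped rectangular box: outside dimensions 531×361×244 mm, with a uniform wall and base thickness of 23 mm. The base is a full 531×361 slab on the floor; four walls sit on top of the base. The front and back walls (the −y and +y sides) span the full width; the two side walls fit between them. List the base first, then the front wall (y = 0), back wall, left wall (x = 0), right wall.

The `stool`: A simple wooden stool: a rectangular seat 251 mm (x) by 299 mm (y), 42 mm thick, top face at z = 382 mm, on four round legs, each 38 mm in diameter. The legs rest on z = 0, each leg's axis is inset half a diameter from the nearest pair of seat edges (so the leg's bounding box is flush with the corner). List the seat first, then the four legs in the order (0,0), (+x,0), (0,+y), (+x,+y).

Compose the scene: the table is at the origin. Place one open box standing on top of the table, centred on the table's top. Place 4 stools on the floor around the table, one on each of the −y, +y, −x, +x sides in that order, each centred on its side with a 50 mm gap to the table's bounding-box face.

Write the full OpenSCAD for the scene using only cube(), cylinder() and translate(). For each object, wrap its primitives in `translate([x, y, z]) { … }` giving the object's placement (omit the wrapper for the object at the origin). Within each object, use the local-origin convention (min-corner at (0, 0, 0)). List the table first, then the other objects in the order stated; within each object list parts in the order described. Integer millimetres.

translate([0, 0, 650]) cube([1277, 699, 34]);
translate([70, 70, 0]) cylinder(h = 650, r = 26);
translate([1207, 70, 0]) cylinder(h = 650, r = 26);
translate([70, 629, 0]) cylinder(h = 650, r = 26);
translate([1207, 629, 0]) cylinder(h = 650, r = 26);
translate([373, 169, 684]) {
  cube([531, 361, 23]);
  translate([0, 0, 23]) cube([531, 23, 221]);
  translate([0, 338, 23]) cube([531, 23, 221]);
  translate([0, 23, 23]) cube([23, 315, 221]);
  translate([508, 23, 23]) cube([23, 315, 221]);
}
translate([513, -349, 0]) {
  translate([0, 0, 340]) cube([251, 299, 42]);
  translate([19, 19, 0]) cylinder(h = 340, r = 19);
  translate([232, 19, 0]) cylinder(h = 340, r = 19);
  translate([19, 280, 0]) cylinder(h = 340, r = 19);
  translate([232, 280, 0]) cylinder(h = 340, r = 19);
}
translate([513, 749, 0]) {
  translate([0, 0, 340]) cube([251, 299, 42]);
  translate([19, 19, 0]) cylinder(h = 340, r = 19);
  translate([232, 19, 0]) cylinder(h = 340, r = 19);
  translate([19, 280, 0]) cylinder(h = 340, r = 19);
  translate([232, 280, 0]) cylinder(h = 340, r = 19);
}
translate([-301, 200, 0]) {
  translate([0, 0, 340]) cube([251, 299, 42]);
  translate([19, 19, 0]) cylinder(h = 340, r = 19);
  translate([232, 19, 0]) cylinder(h = 340, r = 19);
  translate([19, 280, 0]) cylinder(h = 340, r = 19);
  translate([232, 280, 0]) cylinder(h = 340, r = 19);
}
translate([1327, 200, 0]) {
  translate([0, 0, 340]) cube([251, 299, 42]);
  translate([19, 19, 0]) cylinder(h = 340, r = 19);
  translate([232, 19, 0]) cylinder(h = 340, r = 19);
  translate([19, 280, 0]) cylinder(h = 340, r = 19);
  translate([232, 280, 0]) cylinder(h = 340, r = 19);
}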